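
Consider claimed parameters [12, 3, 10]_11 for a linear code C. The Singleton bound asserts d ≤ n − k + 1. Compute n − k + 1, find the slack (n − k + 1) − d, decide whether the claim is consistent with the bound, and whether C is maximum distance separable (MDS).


Singleton RHS = n − k + 1 = 10, slack = 0, bound satisfied, MDS.

Singleton bound: d ≤ n − k + 1.
Here n = 12, k = 3, so n − k + 1 = 10.
Given d = 10, check d ≤ 10: YES.
Slack = (n − k + 1) − d = 0.
The code is MDS (slack = 0).
Description: the claimed parameters are [12, 3, 10]_11; such a code would be MDS (meets Singleton bound).


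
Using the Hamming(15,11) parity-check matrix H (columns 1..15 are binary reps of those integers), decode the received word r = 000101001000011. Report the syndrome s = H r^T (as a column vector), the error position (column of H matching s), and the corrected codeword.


s = (1, 0, 1, 0)^T, error position = 10, corrected codeword c = 000101001100011

Compute s = H r^T mod 2 one row at a time:
  s_1 = 0 + 1 + 0 + 0 + 0 + 0 + 1 + 1 = 3 ≡ 1 (mod 2).
  s_2 = 1 + 0 + 1 + 0 + 0 + 0 + 1 + 1 = 4 ≡ 0 (mod 2).
  s_3 = 0 + 0 + 1 + 0 + 0 + 0 + 1 + 1 = 3 ≡ 1 (mod 2).
  s_4 = 0 + 0 + 0 + 0 + 1 + 0 + 0 + 1 = 2 ≡ 0 (mod 2).
s = (1, 0, 1, 0)^T — this equals column 10 of H (binary 1010), so error is at position 10.
Correct: flip bit 10 of r = 000101001000011 to get c = 000101001100011.


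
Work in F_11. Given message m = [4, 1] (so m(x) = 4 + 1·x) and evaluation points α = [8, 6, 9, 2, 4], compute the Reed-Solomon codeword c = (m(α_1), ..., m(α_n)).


c = [1, 10, 2, 6, 8]

Message polynomial: m(x) = 4 + 1·x (mod 11).
For each evaluation point α_i, compute m(α_i) mod 11:
  α_1 = 8: Horner steps 1 → 1, so m(8) = 1.
  α_2 = 6: Horner steps 1 → 10, so m(6) = 10.
  α_3 = 9: Horner steps 1 → 2, so m(9) = 2.
  α_4 = 2: Horner steps 1 → 6, so m(2) = 6.
  α_5 = 4: Horner steps 1 → 8, so m(4) = 8.
Codeword c = [1, 10, 2, 6, 8] ∈ F_11^5.


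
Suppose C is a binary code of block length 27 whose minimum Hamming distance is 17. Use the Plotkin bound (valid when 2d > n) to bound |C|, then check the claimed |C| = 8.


Plotkin bound M ≤ 4; given |C| = 8 > bound (violated).

Check applicability: 2d = 34, n = 27.
2d − n = 7 > 0, so Plotkin applies.
Compute d/(2d−n) = 17/7 ≈ 2.4286.
⌊d/(2d−n)⌋ = 2.
Plotkin bound: M ≤ 2·2 = 4.
Given |C| = 8, check: VIOLATED.
This |C| is above the Plotkin bound, so no binary code with n = 27, d = 17 and 8 codewords exists.


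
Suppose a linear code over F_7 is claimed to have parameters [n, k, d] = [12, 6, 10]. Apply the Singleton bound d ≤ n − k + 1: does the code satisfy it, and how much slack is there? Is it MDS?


Singleton RHS = n − k + 1 = 7, slack = -3, bound violated (no such code; not MDS).

Singleton bound: d ≤ n − k + 1.
Here n = 12, k = 6, so n − k + 1 = 7.
Given d = 10, check d ≤ 7: NO.
Slack = (n − k + 1) − d = -3.
The slack is negative: d = 10 exceeds n − k + 1 = 7 by 3, so the Singleton bound is violated and no linear [12, 6, 10]_7 code can exist. In particular it is not MDS (MDS requires d = n − k + 1 exactly).
Description: the claimed parameters are [12, 6, 10]_7; such a code would be impossible (violates the Singleton bound).


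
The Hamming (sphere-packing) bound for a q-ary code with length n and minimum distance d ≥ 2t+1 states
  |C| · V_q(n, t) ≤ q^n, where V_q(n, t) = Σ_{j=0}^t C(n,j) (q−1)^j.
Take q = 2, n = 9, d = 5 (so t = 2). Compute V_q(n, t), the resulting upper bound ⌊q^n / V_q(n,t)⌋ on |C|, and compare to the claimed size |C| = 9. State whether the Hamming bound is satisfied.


V_q(n, t) = 46, q^n = 512, Hamming bound = 11, |C| = 9 ≤ bound (satisfied).

Step 1: Compute V_q(n, t) = Σ_{j=0}^2 C(n, j) (q−1)^j.
  j = 0: C(9,0)·(1)^0 = 1·1 = 1.
  j = 1: C(9,1)·(1)^1 = 9·1 = 9.
  j = 2: C(9,2)·(1)^2 = 36·1 = 36.
  V_q(n, t) = 1 + 9 + 36 = 46.
Step 2: q^n = 2^9 = 512.
Step 3: Hamming bound ⌊q^n / V_q(n,t)⌋ = ⌊512/46⌋ = 11.
Step 4: Compare |C| = 9 to 11: satisfied.
The claimed |C| lies below the Hamming bound.


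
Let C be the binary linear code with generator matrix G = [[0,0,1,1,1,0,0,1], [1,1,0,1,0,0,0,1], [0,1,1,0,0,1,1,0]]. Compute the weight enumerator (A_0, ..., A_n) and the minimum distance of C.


Weight distribution: A_0 = 1, A_4 = 5, A_6 = 2. Minimum distance d = 4.

Enumerate all 2^3 = 8 messages m ∈ F_2^3.
For each, compute codeword c = mG in F_2^8, then tally its weight.
  m = 000 → c = 00000000, weight = 0.
  m = 100 → c = 00111001, weight = 4.
  m = 010 → c = 11010001, weight = 4.
  m = 110 → c = 11101000, weight = 4.
  m = 001 → c = 01100110, weight = 4.
  m = 101 → c = 01011111, weight = 6.
  m = 011 → c = 10110111, weight = 6.
  m = 111 → c = 10001110, weight = 4.
Tally weights:
  weight 0: 1 codewords.
  weight 4: 5 codewords.
  weight 6: 2 codewords.
Minimum distance d = smallest w > 0 with A_w > 0 = 4.
Sanity: Σ A_w = 8 = 2^3 = 8 ✓.


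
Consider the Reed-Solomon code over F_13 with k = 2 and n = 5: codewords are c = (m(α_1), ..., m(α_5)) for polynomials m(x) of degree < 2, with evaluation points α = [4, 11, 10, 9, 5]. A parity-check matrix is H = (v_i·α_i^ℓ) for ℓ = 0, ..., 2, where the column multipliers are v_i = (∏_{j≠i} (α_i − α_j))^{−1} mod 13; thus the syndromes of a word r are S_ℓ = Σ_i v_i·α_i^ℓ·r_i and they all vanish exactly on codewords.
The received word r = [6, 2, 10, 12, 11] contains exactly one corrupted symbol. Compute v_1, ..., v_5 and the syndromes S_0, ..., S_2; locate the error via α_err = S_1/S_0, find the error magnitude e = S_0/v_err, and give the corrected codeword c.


S = (7, 11, 8), error at position 4, error magnitude e = 7, c = [6, 2, 10, 5, 11].

Step 1: column multipliers v_i = (∏_{j≠i}(α_i − α_j))^{−1} mod 13.
  i = 1 (α = 4): (4−11)(4−10)(4−9)(4−5) = (−7)·(−6)·(−5)·(−1) = 210 ≡ 2, so v_1 = 2^{−1} = 7 (mod 13).
  i = 2 (α = 11): (11−4)(11−10)(11−9)(11−5) = 7·1·2·6 = 84 ≡ 6, so v_2 = 6^{−1} = 11 (mod 13).
  i = 3 (α = 10): (10−4)(10−11)(10−9)(10−5) = 6·(−1)·1·5 = −30 ≡ 9, so v_3 = 9^{−1} = 3 (mod 13).
  i = 4 (α = 9): (9−4)(9−11)(9−10)(9−5) = 5·(−2)·(−1)·4 = 40 ≡ 1, so v_4 = 1^{−1} = 1 (mod 13).
  i = 5 (α = 5): (5−4)(5−11)(5−10)(5−9) = 1·(−6)·(−5)·(−4) = −120 ≡ 10, so v_5 = 10^{−1} = 4 (mod 13).
  v = [7, 11, 3, 1, 4].
Step 2: syndromes of r = [6, 2, 10, 12, 11] (all sums mod 13).
  S_0 = Σ v_i r_i = 7·6 + 11·2 + 3·10 + 1·12 + 4·11 = 150 ≡ 7.
  S_1 = Σ v_i α_i r_i = 7·4·6 + 11·11·2 + 3·10·10 + 1·9·12 + 4·5·11 = 1038 ≡ 11.
  α_i^2 mod 13 = [3, 4, 9, 3, 12].
  S_2 = Σ v_i α_i^2 r_i = 7·3·6 + 11·4·2 + 3·9·10 + 1·3·12 + 4·12·11 = 1048 ≡ 8.
  S = (7, 11, 8) ≠ 0, so r is not a codeword (an error is present).
Step 3: locate the error. For a single error e at position i, S_ℓ = v_i·e·α_i^ℓ, so α_err = S_1/S_0.
  S_0^{−1} = 7^{−1} = 2 (mod 13), so α_err = 11·2 = 22 ≡ 9 = α_4. Error position i = 4.
  Consistency check: S_2/S_1 = 8·6 = 48 ≡ 9 = α_err ✓ (single-error assumption holds).
Step 4: error magnitude e = S_0/v_4 = S_0·∏_{j≠4}(α_4 − α_j) = 7·1 = 7 ≡ 7 (mod 13).
Step 5: correct position 4: c_4 = r_4 − e = 12 − 7 ≡ 5 (mod 13). Hence c = [6, 2, 10, 5, 11].
  Check: interpolating c through the α_i gives m(x) = 12 + 5·x (degree < 2) with m(α_i) = c_i for every i, so c is indeed a codeword.


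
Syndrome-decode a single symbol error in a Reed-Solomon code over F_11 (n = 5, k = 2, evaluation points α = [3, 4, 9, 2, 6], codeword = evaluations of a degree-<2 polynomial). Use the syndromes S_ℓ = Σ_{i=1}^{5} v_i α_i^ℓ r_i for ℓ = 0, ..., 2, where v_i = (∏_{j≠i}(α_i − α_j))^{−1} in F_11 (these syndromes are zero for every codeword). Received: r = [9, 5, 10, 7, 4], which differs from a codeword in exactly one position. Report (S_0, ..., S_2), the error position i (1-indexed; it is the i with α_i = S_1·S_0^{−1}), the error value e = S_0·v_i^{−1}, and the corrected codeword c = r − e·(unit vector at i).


S = (3, 1, 4), error at position 2, error magnitude e = 5, c = [9, 0, 10, 7, 4].

Step 1: column multipliers v_i = (∏_{j≠i}(α_i − α_j))^{−1} mod 11.
  i = 1 (α = 3): (3−4)(3−9)(3−2)(3−6) = (−1)·(−6)·1·(−3) = −18 ≡ 4, so v_1 = 4^{−1} = 3 (mod 11).
  i = 2 (α = 4): (4−3)(4−9)(4−2)(4−6) = 1·(−5)·2·(−2) = 20 ≡ 9, so v_2 = 9^{−1} = 5 (mod 11).
  i = 3 (α = 9): (9−3)(9−4)(9−2)(9−6) = 6·5·7·3 = 630 ≡ 3, so v_3 = 3^{−1} = 4 (mod 11).
  i = 4 (α = 2): (2−3)(2−4)(2−9)(2−6) = (−1)·(−2)·(−7)·(−4) = 56 ≡ 1, so v_4 = 1^{−1} = 1 (mod 11).
  i = 5 (α = 6): (6−3)(6−4)(6−9)(6−2) = 3·2·(−3)·4 = −72 ≡ 5, so v_5 = 5^{−1} = 9 (mod 11).
  v = [3, 5, 4, 1, 9].
Step 2: syndromes of r = [9, 5, 10, 7, 4] (all sums mod 11).
  S_0 = Σ v_i r_i = 3·9 + 5·5 + 4·10 + 1·7 + 9·4 = 135 ≡ 3.
  S_1 = Σ v_i α_i r_i = 3·3·9 + 5·4·5 + 4·9·10 + 1·2·7 + 9·6·4 = 771 ≡ 1.
  α_i^2 mod 11 = [9, 5, 4, 4, 3].
  S_2 = Σ v_i α_i^2 r_i = 3·9·9 + 5·5·5 + 4·4·10 + 1·4·7 + 9·3·4 = 664 ≡ 4.
  S = (3, 1, 4) ≠ 0, so r is not a codeword (an error is present).
Step 3: locate the error. For a single error e at position i, S_ℓ = v_i·e·α_i^ℓ, so α_err = S_1/S_0.
  S_0^{−1} = 3^{−1} = 4 (mod 11), so α_err = 1·4 = 4 ≡ 4 = α_2. Error position i = 2.
  Consistency check: S_2/S_1 = 4·1 = 4 ≡ 4 = α_err ✓ (single-error assumption holds).
Step 4: error magnitude e = S_0/v_2 = S_0·∏_{j≠2}(α_2 − α_j) = 3·9 = 27 ≡ 5 (mod 11).
Step 5: correct position 2: c_2 = r_2 − e = 5 − 5 ≡ 0 (mod 11). Hence c = [9, 0, 10, 7, 4].
  Check: interpolating c through the α_i gives m(x) = 3 + 2·x (degree < 2) with m(α_i) = c_i for every i, so c is indeed a codeword.


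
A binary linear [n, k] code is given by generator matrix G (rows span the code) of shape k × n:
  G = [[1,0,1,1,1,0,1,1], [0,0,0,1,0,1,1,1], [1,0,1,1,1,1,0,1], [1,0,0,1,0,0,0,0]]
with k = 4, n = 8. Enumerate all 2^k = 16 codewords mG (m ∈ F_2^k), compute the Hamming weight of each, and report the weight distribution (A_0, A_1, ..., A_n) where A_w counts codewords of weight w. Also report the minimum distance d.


Weight distribution: A_0 = 1, A_2 = 4, A_4 = 9, A_6 = 2. Minimum distance d = 2.

Enumerate all 2^4 = 16 messages m ∈ F_2^4.
For each, compute codeword c = mG in F_2^8, then tally its weight.
  m = 0000 → c = 00000000, weight = 0.
  m = 1000 → c = 10111011, weight = 6.
  m = 0100 → c = 00010111, weight = 4.
  m = 1100 → c = 10101100, weight = 4.
  m = 0010 → c = 10111101, weight = 6.
  m = 1010 → c = 00000110, weight = 2.
  m = 0110 → c = 10101010, weight = 4.
  m = 1110 → c = 00010001, weight = 2.
  m = 0001 → c = 10010000, weight = 2.
  m = 1001 → c = 00101011, weight = 4.
  m = 0101 → c = 10000111, weight = 4.
  m = 1101 → c = 00111100, weight = 4.
  m = 0011 → c = 00101101, weight = 4.
  m = 1011 → c = 10010110, weight = 4.
  m = 0111 → c = 00111010, weight = 4.
  m = 1111 → c = 10000001, weight = 2.
Tally weights:
  weight 0: 1 codewords.
  weight 2: 4 codewords.
  weight 4: 9 codewords.
  weight 6: 2 codewords.
Minimum distance d = smallest w > 0 with A_w > 0 = 2.
Sanity: Σ A_w = 16 = 2^4 = 16 ✓.


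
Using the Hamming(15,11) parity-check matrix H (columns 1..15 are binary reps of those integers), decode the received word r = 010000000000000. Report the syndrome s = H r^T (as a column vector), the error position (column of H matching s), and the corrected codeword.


s = (0, 0, 1, 0)^T, error position = 2, corrected codeword c = 000000000000000

Compute s = H r^T mod 2 one row at a time:
  s_1 = 0 + 0 + 0 + 0 + 0 + 0 + 0 + 0 = 0 ≡ 0 (mod 2).
  s_2 = 0 + 0 + 0 + 0 + 0 + 0 + 0 + 0 = 0 ≡ 0 (mod 2).
  s_3 = 1 + 0 + 0 + 0 + 0 + 0 + 0 + 0 = 1 ≡ 1 (mod 2).
  s_4 = 0 + 0 + 0 + 0 + 0 + 0 + 0 + 0 = 0 ≡ 0 (mod 2).
s = (0, 0, 1, 0)^T — this equals column 2 of H (binary 0010), so error is at position 2.
Correct: flip bit 2 of r = 010000000000000 to get c = 000000000000000.


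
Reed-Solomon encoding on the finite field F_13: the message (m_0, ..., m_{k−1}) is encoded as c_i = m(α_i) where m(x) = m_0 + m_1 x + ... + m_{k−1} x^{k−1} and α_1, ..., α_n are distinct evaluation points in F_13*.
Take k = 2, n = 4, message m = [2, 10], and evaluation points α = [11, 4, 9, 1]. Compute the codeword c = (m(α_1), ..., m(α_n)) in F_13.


c = [8, 3, 1, 12]

Message polynomial: m(x) = 2 + 10·x (mod 13).
For each evaluation point α_i, compute m(α_i) mod 13:
  α_1 = 11: Horner steps 10 → 8, so m(11) = 8.
  α_2 = 4: Horner steps 10 → 3, so m(4) = 3.
  α_3 = 9: Horner steps 10 → 1, so m(9) = 1.
  α_4 = 1: Horner steps 10 → 12, so m(1) = 12.
Codeword c = [8, 3, 1, 12] ∈ F_13^4.


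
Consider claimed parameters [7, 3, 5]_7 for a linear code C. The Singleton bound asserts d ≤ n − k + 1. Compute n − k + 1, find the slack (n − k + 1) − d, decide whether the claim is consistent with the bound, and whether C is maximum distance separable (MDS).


Singleton RHS = n − k + 1 = 5, slack = 0, bound satisfied, MDS.

Singleton bound: d ≤ n − k + 1.
Here n = 7, k = 3, so n − k + 1 = 5.
Given d = 5, check d ≤ 5: YES.
Slack = (n − k + 1) − d = 0.
The code is MDS (slack = 0).
Description: the claimed parameters are [7, 3, 5]_7; such a code would be MDS (meets Singleton bound).


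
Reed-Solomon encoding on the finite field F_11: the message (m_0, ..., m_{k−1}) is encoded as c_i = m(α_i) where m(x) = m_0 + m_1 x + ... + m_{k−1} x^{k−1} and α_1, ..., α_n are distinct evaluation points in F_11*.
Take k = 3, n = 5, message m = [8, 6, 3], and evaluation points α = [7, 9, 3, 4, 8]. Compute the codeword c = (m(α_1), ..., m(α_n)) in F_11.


c = [10, 8, 9, 3, 6]

Message polynomial: m(x) = 8 + 6·x + 3·x^2 (mod 11).
For each evaluation point α_i, compute m(α_i) mod 11:
  α_1 = 7: Horner steps 3 → 5 → 10, so m(7) = 10.
  α_2 = 9: Horner steps 3 → 0 → 8, so m(9) = 8.
  α_3 = 3: Horner steps 3 → 4 → 9, so m(3) = 9.
  α_4 = 4: Horner steps 3 → 7 → 3, so m(4) = 3.
  α_5 = 8: Horner steps 3 → 8 → 6, so m(8) = 6.
Codeword c = [10, 8, 9, 3, 6] ∈ F_11^5.


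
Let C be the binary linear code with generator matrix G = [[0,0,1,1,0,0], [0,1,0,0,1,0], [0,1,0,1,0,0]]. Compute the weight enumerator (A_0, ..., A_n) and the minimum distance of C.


Weight distribution: A_0 = 1, A_2 = 6, A_4 = 1. Minimum distance d = 2.

Enumerate all 2^3 = 8 messages m ∈ F_2^3.
For each, compute codeword c = mG in F_2^6, then tally its weight.
  m = 000 → c = 000000, weight = 0.
  m = 100 → c = 001100, weight = 2.
  m = 010 → c = 010010, weight = 2.
  m = 110 → c = 011110, weight = 4.
  m = 001 → c = 010100, weight = 2.
  m = 101 → c = 011000, weight = 2.
  m = 011 → c = 000110, weight = 2.
  m = 111 → c = 001010, weight = 2.
Tally weights:
  weight 0: 1 codewords.
  weight 2: 6 codewords.
  weight 4: 1 codewords.
Minimum distance d = smallest w > 0 with A_w > 0 = 2.
Sanity: Σ A_w = 8 = 2^3 = 8 ✓.


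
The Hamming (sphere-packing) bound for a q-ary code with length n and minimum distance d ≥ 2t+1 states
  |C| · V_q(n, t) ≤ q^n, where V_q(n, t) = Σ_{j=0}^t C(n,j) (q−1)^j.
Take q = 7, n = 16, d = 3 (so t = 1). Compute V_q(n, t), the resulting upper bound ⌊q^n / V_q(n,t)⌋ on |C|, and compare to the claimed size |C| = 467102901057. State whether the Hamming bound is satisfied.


V_q(n, t) = 97, q^n = 33232930569601, Hamming bound = 342607531645, |C| = 467102901057 > bound (violated).

Step 1: Compute V_q(n, t) = Σ_{j=0}^1 C(n, j) (q−1)^j.
  j = 0: C(16,0)·(6)^0 = 1·1 = 1.
  j = 1: C(16,1)·(6)^1 = 16·6 = 96.
  V_q(n, t) = 1 + 96 = 97.
Step 2: q^n = 7^16 = 33232930569601.
Step 3: Hamming bound ⌊q^n / V_q(n,t)⌋ = ⌊33232930569601/97⌋ = 342607531645.
Step 4: Compare |C| = 467102901057 to 342607531645: violated.
The claimed |C| lies above the Hamming bound, so no 7-ary code of length 16 with d ≥ 3 can have 467102901057 codewords.


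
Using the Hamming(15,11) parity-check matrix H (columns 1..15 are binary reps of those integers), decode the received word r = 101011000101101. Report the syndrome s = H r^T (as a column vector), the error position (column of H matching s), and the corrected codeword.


s = (0, 1, 0, 1)^T, error position = 5, corrected codeword c = 101001000101101

Compute s = H r^T mod 2 one row at a time:
  s_1 = 0 + 0 + 1 + 0 + 1 + 1 + 0 + 1 = 4 ≡ 0 (mod 2).
  s_2 = 0 + 1 + 1 + 0 + 1 + 1 + 0 + 1 = 5 ≡ 1 (mod 2).
  s_3 = 0 + 1 + 1 + 0 + 1 + 0 + 0 + 1 = 4 ≡ 0 (mod 2).
  s_4 = 1 + 1 + 1 + 0 + 0 + 0 + 1 + 1 = 5 ≡ 1 (mod 2).
s = (0, 1, 0, 1)^T — this equals column 5 of H (binary 0101), so error is at position 5.
Correct: flip bit 5 of r = 101011000101101 to get c = 101001000101101.


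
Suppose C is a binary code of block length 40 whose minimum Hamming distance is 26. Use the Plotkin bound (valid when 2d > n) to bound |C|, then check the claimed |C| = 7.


Plotkin bound M ≤ 4; given |C| = 7 > bound (violated).

Check applicability: 2d = 52, n = 40.
2d − n = 12 > 0, so Plotkin applies.
Compute d/(2d−n) = 26/12 ≈ 2.1667.
⌊d/(2d−n)⌋ = 2.
Plotkin bound: M ≤ 2·2 = 4.
Given |C| = 7, check: VIOLATED.
This |C| is above the Plotkin bound, so no binary code with n = 40, d = 26 and 7 codewords exists.


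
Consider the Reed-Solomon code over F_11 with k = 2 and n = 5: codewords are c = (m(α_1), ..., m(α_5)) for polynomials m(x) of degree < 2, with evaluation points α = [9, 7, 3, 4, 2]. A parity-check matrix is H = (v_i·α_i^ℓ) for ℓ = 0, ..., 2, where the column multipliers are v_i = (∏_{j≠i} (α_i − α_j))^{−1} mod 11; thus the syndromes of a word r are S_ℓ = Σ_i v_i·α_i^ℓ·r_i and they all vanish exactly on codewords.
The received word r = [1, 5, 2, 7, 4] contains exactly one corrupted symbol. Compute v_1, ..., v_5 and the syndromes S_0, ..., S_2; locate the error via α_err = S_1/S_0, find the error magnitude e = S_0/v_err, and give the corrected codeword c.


S = (5, 9, 3), error at position 4, error magnitude e = 7, c = [1, 5, 2, 0, 4].

Step 1: column multipliers v_i = (∏_{j≠i}(α_i − α_j))^{−1} mod 11.
  i = 1 (α = 9): (9−7)(9−3)(9−4)(9−2) = 2·6·5·7 = 420 ≡ 2, so v_1 = 2^{−1} = 6 (mod 11).
  i = 2 (α = 7): (7−9)(7−3)(7−4)(7−2) = (−2)·4·3·5 = −120 ≡ 1, so v_2 = 1^{−1} = 1 (mod 11).
  i = 3 (α = 3): (3−9)(3−7)(3−4)(3−2) = (−6)·(−4)·(−1)·1 = −24 ≡ 9, so v_3 = 9^{−1} = 5 (mod 11).
  i = 4 (α = 4): (4−9)(4−7)(4−3)(4−2) = (−5)·(−3)·1·2 = 30 ≡ 8, so v_4 = 8^{−1} = 7 (mod 11).
  i = 5 (α = 2): (2−9)(2−7)(2−3)(2−4) = (−7)·(−5)·(−1)·(−2) = 70 ≡ 4, so v_5 = 4^{−1} = 3 (mod 11).
  v = [6, 1, 5, 7, 3].
Step 2: syndromes of r = [1, 5, 2, 7, 4] (all sums mod 11).
  S_0 = Σ v_i r_i = 6·1 + 1·5 + 5·2 + 7·7 + 3·4 = 82 ≡ 5.
  S_1 = Σ v_i α_i r_i = 6·9·1 + 1·7·5 + 5·3·2 + 7·4·7 + 3·2·4 = 339 ≡ 9.
  α_i^2 mod 11 = [4, 5, 9, 5, 4].
  S_2 = Σ v_i α_i^2 r_i = 6·4·1 + 1·5·5 + 5·9·2 + 7·5·7 + 3·4·4 = 432 ≡ 3.
  S = (5, 9, 3) ≠ 0, so r is not a codeword (an error is present).
Step 3: locate the error. For a single error e at position i, S_ℓ = v_i·e·α_i^ℓ, so α_err = S_1/S_0.
  S_0^{−1} = 5^{−1} = 9 (mod 11), so α_err = 9·9 = 81 ≡ 4 = α_4. Error position i = 4.
  Consistency check: S_2/S_1 = 3·5 = 15 ≡ 4 = α_err ✓ (single-error assumption holds).
Step 4: error magnitude e = S_0/v_4 = S_0·∏_{j≠4}(α_4 − α_j) = 5·8 = 40 ≡ 7 (mod 11).
Step 5: correct position 4: c_4 = r_4 − e = 7 − 7 ≡ 0 (mod 11). Hence c = [1, 5, 2, 0, 4].
  Check: interpolating c through the α_i gives m(x) = 8 + 9·x (degree < 2) with m(α_i) = c_i for every i, so c is indeed a codeword.


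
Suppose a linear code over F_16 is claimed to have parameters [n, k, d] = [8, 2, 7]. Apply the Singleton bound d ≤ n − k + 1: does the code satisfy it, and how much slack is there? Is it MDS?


Singleton RHS = n − k + 1 = 7, slack = 0, bound satisfied, MDS.

Singleton bound: d ≤ n − k + 1.
Here n = 8, k = 2, so n − k + 1 = 7.
Given d = 7, check d ≤ 7: YES.
Slack = (n − k + 1) − d = 0.
The code is MDS (slack = 0).
Description: the claimed parameters are [8, 2, 7]_16; such a code would be MDS (meets Singleton bound).


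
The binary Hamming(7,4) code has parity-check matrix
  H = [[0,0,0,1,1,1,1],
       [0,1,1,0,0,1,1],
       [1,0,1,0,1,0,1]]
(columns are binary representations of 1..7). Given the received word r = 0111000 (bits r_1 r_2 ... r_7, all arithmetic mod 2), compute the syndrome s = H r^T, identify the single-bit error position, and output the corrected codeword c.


s = (1, 0, 1)^T, error position = 5, corrected codeword c = 0111100

Compute s = H r^T mod 2 one row at a time:
  s_1 = 1 + 0 + 0 + 0 = 1 ≡ 1 (mod 2).
  s_2 = 1 + 1 + 0 + 0 = 2 ≡ 0 (mod 2).
  s_3 = 0 + 1 + 0 + 0 = 1 ≡ 1 (mod 2).
s = (1, 0, 1)^T — this equals column 5 of H (binary 101), so error is at position 5.
Correct: flip bit 5 of r = 0111000 to get c = 0111100.


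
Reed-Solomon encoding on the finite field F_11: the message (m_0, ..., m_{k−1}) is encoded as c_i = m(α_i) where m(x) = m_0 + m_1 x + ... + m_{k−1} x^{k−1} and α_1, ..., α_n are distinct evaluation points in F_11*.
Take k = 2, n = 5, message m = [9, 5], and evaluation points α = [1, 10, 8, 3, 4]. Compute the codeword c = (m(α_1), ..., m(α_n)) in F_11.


c = [3, 4, 5, 2, 7]

Message polynomial: m(x) = 9 + 5·x (mod 11).
For each evaluation point α_i, compute m(α_i) mod 11:
  α_1 = 1: Horner steps 5 → 3, so m(1) = 3.
  α_2 = 10: Horner steps 5 → 4, so m(10) = 4.
  α_3 = 8: Horner steps 5 → 5, so m(8) = 5.
  α_4 = 3: Horner steps 5 → 2, so m(3) = 2.
  α_5 = 4: Horner steps 5 → 7, so m(4) = 7.
Codeword c = [3, 4, 5, 2, 7] ∈ F_11^5.


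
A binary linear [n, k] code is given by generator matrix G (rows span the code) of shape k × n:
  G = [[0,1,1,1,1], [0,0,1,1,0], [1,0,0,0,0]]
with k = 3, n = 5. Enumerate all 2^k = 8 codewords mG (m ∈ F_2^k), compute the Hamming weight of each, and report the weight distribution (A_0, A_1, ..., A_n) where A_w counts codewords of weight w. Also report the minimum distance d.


Weight distribution: A_0 = 1, A_1 = 1, A_2 = 2, A_3 = 2, A_4 = 1, A_5 = 1. Minimum distance d = 1.

Enumerate all 2^3 = 8 messages m ∈ F_2^3.
For each, compute codeword c = mG in F_2^5, then tally its weight.
  m = 000 → c = 00000, weight = 0.
  m = 100 → c = 01111, weight = 4.
  m = 010 → c = 00110, weight = 2.
  m = 110 → c = 01001, weight = 2.
  m = 001 → c = 10000, weight = 1.
  m = 101 → c = 11111, weight = 5.
  m = 011 → c = 10110, weight = 3.
  m = 111 → c = 11001, weight = 3.
Tally weights:
  weight 0: 1 codewords.
  weight 1: 1 codewords.
  weight 2: 2 codewords.
  weight 3: 2 codewords.
  weight 4: 1 codewords.
  weight 5: 1 codewords.
Minimum distance d = smallest w > 0 with A_w > 0 = 1.
Sanity: Σ A_w = 8 = 2^3 = 8 ✓.


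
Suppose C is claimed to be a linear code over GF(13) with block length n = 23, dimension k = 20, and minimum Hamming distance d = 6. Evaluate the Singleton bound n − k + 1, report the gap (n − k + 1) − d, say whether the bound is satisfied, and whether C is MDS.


Singleton RHS = n − k + 1 = 4, slack = -2, bound violated (no such code; not MDS).

Singleton bound: d ≤ n − k + 1.
Here n = 23, k = 20, so n − k + 1 = 4.
Given d = 6, check d ≤ 4: NO.
Slack = (n − k + 1) − d = -2.
The slack is negative: d = 6 exceeds n − k + 1 = 4 by 2, so the Singleton bound is violated and no linear [23, 20, 6]_13 code can exist. In particular it is not MDS (MDS requires d = n − k + 1 exactly).
Description: the claimed parameters are [23, 20, 6]_13; such a code would be impossible (violates the Singleton bound).


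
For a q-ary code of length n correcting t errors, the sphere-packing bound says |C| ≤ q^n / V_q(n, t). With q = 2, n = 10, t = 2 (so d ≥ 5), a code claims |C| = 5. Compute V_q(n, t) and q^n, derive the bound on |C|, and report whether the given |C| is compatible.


V_q(n, t) = 56, q^n = 1024, Hamming bound = 18, |C| = 5 ≤ bound (satisfied).

Step 1: Compute V_q(n, t) = Σ_{j=0}^2 C(n, j) (q−1)^j.
  j = 0: C(10,0)·(1)^0 = 1·1 = 1.
  j = 1: C(10,1)·(1)^1 = 10·1 = 10.
  j = 2: C(10,2)·(1)^2 = 45·1 = 45.
  V_q(n, t) = 1 + 10 + 45 = 56.
Step 2: q^n = 2^10 = 1024.
Step 3: Hamming bound ⌊q^n / V_q(n,t)⌋ = ⌊1024/56⌋ = 18.
Step 4: Compare |C| = 5 to 18: satisfied.
The claimed |C| lies below the Hamming bound.


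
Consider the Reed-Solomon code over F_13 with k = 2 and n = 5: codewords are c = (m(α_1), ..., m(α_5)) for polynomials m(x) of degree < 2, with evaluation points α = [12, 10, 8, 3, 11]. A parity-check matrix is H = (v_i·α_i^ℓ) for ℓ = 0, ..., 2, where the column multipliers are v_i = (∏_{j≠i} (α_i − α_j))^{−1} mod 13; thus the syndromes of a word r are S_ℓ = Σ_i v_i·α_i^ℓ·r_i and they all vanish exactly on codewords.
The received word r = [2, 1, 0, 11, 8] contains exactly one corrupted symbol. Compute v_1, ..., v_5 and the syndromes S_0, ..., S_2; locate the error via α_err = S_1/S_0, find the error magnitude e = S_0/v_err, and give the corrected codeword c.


S = (3, 9, 1), error at position 4, error magnitude e = 7, c = [2, 1, 0, 4, 8].

Step 1: column multipliers v_i = (∏_{j≠i}(α_i − α_j))^{−1} mod 13.
  i = 1 (α = 12): (12−10)(12−8)(12−3)(12−11) = 2·4·9·1 = 72 ≡ 7, so v_1 = 7^{−1} = 2 (mod 13).
  i = 2 (α = 10): (10−12)(10−8)(10−3)(10−11) = (−2)·2·7·(−1) = 28 ≡ 2, so v_2 = 2^{−1} = 7 (mod 13).
  i = 3 (α = 8): (8−12)(8−10)(8−3)(8−11) = (−4)·(−2)·5·(−3) = −120 ≡ 10, so v_3 = 10^{−1} = 4 (mod 13).
  i = 4 (α = 3): (3−12)(3−10)(3−8)(3−11) = (−9)·(−7)·(−5)·(−8) = 2520 ≡ 11, so v_4 = 11^{−1} = 6 (mod 13).
  i = 5 (α = 11): (11−12)(11−10)(11−8)(11−3) = (−1)·1·3·8 = −24 ≡ 2, so v_5 = 2^{−1} = 7 (mod 13).
  v = [2, 7, 4, 6, 7].
Step 2: syndromes of r = [2, 1, 0, 11, 8] (all sums mod 13).
  S_0 = Σ v_i r_i = 2·2 + 7·1 + 4·0 + 6·11 + 7·8 = 133 ≡ 3.
  S_1 = Σ v_i α_i r_i = 2·12·2 + 7·10·1 + 4·8·0 + 6·3·11 + 7·11·8 = 932 ≡ 9.
  α_i^2 mod 13 = [1, 9, 12, 9, 4].
  S_2 = Σ v_i α_i^2 r_i = 2·1·2 + 7·9·1 + 4·12·0 + 6·9·11 + 7·4·8 = 885 ≡ 1.
  S = (3, 9, 1) ≠ 0, so r is not a codeword (an error is present).
Step 3: locate the error. For a single error e at position i, S_ℓ = v_i·e·α_i^ℓ, so α_err = S_1/S_0.
  S_0^{−1} = 3^{−1} = 9 (mod 13), so α_err = 9·9 = 81 ≡ 3 = α_4. Error position i = 4.
  Consistency check: S_2/S_1 = 1·3 = 3 ≡ 3 = α_err ✓ (single-error assumption holds).
Step 4: error magnitude e = S_0/v_4 = S_0·∏_{j≠4}(α_4 − α_j) = 3·11 = 33 ≡ 7 (mod 13).
Step 5: correct position 4: c_4 = r_4 − e = 11 − 7 ≡ 4 (mod 13). Hence c = [2, 1, 0, 4, 8].
  Check: interpolating c through the α_i gives m(x) = 9 + 7·x (degree < 2) with m(α_i) = c_i for every i, so c is indeed a codeword.


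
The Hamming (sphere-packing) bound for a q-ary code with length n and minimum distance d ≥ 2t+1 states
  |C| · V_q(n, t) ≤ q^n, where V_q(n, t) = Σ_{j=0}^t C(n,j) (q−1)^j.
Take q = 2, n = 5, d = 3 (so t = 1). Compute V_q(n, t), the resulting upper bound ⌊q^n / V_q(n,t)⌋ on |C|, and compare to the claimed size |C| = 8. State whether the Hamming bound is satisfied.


V_q(n, t) = 6, q^n = 32, Hamming bound = 5, |C| = 8 > bound (violated).

Step 1: Compute V_q(n, t) = Σ_{j=0}^1 C(n, j) (q−1)^j.
  j = 0: C(5,0)·(1)^0 = 1·1 = 1.
  j = 1: C(5,1)·(1)^1 = 5·1 = 5.
  V_q(n, t) = 1 + 5 = 6.
Step 2: q^n = 2^5 = 32.
Step 3: Hamming bound ⌊q^n / V_q(n,t)⌋ = ⌊32/6⌋ = 5.
Step 4: Compare |C| = 8 to 5: violated.
The claimed |C| lies above the Hamming bound, so no 2-ary code of length 5 with d ≥ 3 can have 8 codewords.


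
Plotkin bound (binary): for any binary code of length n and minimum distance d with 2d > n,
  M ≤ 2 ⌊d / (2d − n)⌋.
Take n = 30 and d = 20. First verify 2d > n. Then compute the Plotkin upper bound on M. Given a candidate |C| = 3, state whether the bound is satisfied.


Plotkin bound M ≤ 4; given |C| = 3 ≤ bound (satisfied).

Check applicability: 2d = 40, n = 30.
2d − n = 10 > 0, so Plotkin applies.
Compute d/(2d−n) = 20/10 ≈ 2.0000.
⌊d/(2d−n)⌋ = 2.
Plotkin bound: M ≤ 2·2 = 4.
Given |C| = 3, check: satisfied.
This |C| is below the Plotkin bound.


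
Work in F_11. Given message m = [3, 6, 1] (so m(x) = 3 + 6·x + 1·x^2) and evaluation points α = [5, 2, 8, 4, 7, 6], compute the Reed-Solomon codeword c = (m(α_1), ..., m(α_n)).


c = [3, 8, 5, 10, 6, 9]

Message polynomial: m(x) = 3 + 6·x + 1·x^2 (mod 11).
For each evaluation point α_i, compute m(α_i) mod 11:
  α_1 = 5: Horner steps 1 → 0 → 3, so m(5) = 3.
  α_2 = 2: Horner steps 1 → 8 → 8, so m(2) = 8.
  α_3 = 8: Horner steps 1 → 3 → 5, so m(8) = 5.
  α_4 = 4: Horner steps 1 → 10 → 10, so m(4) = 10.
  α_5 = 7: Horner steps 1 → 2 → 6, so m(7) = 6.
  α_6 = 6: Horner steps 1 → 1 → 9, so m(6) = 9.
Codeword c = [3, 8, 5, 10, 6, 9] ∈ F_11^6.


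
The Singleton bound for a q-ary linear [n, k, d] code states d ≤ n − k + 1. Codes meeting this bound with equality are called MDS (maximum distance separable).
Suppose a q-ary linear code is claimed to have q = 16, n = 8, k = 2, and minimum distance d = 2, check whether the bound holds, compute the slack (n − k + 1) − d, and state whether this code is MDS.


Singleton RHS = n − k + 1 = 7, slack = 5, bound satisfied, not MDS.

Singleton bound: d ≤ n − k + 1.
Here n = 8, k = 2, so n − k + 1 = 7.
Given d = 2, check d ≤ 7: YES.
Slack = (n − k + 1) − d = 5.
The code is NOT MDS (slack = 5 > 0).
Description: the claimed parameters are [8, 2, 2]_16; such a code would be non-MDS.


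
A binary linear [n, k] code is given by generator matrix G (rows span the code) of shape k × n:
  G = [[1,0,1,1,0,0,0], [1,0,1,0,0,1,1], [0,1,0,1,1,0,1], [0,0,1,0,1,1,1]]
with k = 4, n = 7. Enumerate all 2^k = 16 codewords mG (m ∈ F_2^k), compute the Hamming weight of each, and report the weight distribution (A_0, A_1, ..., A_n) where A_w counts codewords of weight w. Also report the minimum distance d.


Weight distribution: A_0 = 1, A_2 = 1, A_3 = 6, A_4 = 5, A_5 = 2, A_6 = 1. Minimum distance d = 2.

Enumerate all 2^4 = 16 messages m ∈ F_2^4.
For each, compute codeword c = mG in F_2^7, then tally its weight.
  m = 0000 → c = 0000000, weight = 0.
  m = 1000 → c = 1011000, weight = 3.
  m = 0100 → c = 1010011, weight = 4.
  m = 1100 → c = 0001011, weight = 3.
  m = 0010 → c = 0101101, weight = 4.
  m = 1010 → c = 1110101, weight = 5.
  m = 0110 → c = 1111110, weight = 6.
  m = 1110 → c = 0100110, weight = 3.
  m = 0001 → c = 0010111, weight = 4.
  m = 1001 → c = 1001111, weight = 5.
  m = 0101 → c = 1000100, weight = 2.
  m = 1101 → c = 0011100, weight = 3.
  m = 0011 → c = 0111010, weight = 4.
  m = 1011 → c = 1100010, weight = 3.
  m = 0111 → c = 1101001, weight = 4.
  m = 1111 → c = 0110001, weight = 3.
Tally weights:
  weight 0: 1 codewords.
  weight 2: 1 codewords.
  weight 3: 6 codewords.
  weight 4: 5 codewords.
  weight 5: 2 codewords.
  weight 6: 1 codewords.
Minimum distance d = smallest w > 0 with A_w > 0 = 2.
Sanity: Σ A_w = 16 = 2^4 = 16 ✓.


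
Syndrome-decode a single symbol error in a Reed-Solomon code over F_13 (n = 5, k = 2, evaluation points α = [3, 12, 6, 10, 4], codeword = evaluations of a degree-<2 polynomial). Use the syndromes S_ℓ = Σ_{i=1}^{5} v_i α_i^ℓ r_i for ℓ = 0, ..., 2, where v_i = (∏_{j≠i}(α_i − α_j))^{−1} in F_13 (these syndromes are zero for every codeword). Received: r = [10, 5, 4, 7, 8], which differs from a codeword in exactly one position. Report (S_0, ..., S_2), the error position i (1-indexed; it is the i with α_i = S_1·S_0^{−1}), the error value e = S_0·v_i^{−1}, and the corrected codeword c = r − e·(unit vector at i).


S = (12, 3, 4), error at position 4, error magnitude e = 11, c = [10, 5, 4, 9, 8].

Step 1: column multipliers v_i = (∏_{j≠i}(α_i − α_j))^{−1} mod 13.
  i = 1 (α = 3): (3−12)(3−6)(3−10)(3−4) = (−9)·(−3)·(−7)·(−1) = 189 ≡ 7, so v_1 = 7^{−1} = 2 (mod 13).
  i = 2 (α = 12): (12−3)(12−6)(12−10)(12−4) = 9·6·2·8 = 864 ≡ 6, so v_2 = 6^{−1} = 11 (mod 13).
  i = 3 (α = 6): (6−3)(6−12)(6−10)(6−4) = 3·(−6)·(−4)·2 = 144 ≡ 1, so v_3 = 1^{−1} = 1 (mod 13).
  i = 4 (α = 10): (10−3)(10−12)(10−6)(10−4) = 7·(−2)·4·6 = −336 ≡ 2, so v_4 = 2^{−1} = 7 (mod 13).
  i = 5 (α = 4): (4−3)(4−12)(4−6)(4−10) = 1·(−8)·(−2)·(−6) = −96 ≡ 8, so v_5 = 8^{−1} = 5 (mod 13).
  v = [2, 11, 1, 7, 5].
Step 2: syndromes of r = [10, 5, 4, 7, 8] (all sums mod 13).
  S_0 = Σ v_i r_i = 2·10 + 11·5 + 1·4 + 7·7 + 5·8 = 168 ≡ 12.
  S_1 = Σ v_i α_i r_i = 2·3·10 + 11·12·5 + 1·6·4 + 7·10·7 + 5·4·8 = 1394 ≡ 3.
  α_i^2 mod 13 = [9, 1, 10, 9, 3].
  S_2 = Σ v_i α_i^2 r_i = 2·9·10 + 11·1·5 + 1·10·4 + 7·9·7 + 5·3·8 = 836 ≡ 4.
  S = (12, 3, 4) ≠ 0, so r is not a codeword (an error is present).
Step 3: locate the error. For a single error e at position i, S_ℓ = v_i·e·α_i^ℓ, so α_err = S_1/S_0.
  S_0^{−1} = 12^{−1} = 12 (mod 13), so α_err = 3·12 = 36 ≡ 10 = α_4. Error position i = 4.
  Consistency check: S_2/S_1 = 4·9 = 36 ≡ 10 = α_err ✓ (single-error assumption holds).
Step 4: error magnitude e = S_0/v_4 = S_0·∏_{j≠4}(α_4 − α_j) = 12·2 = 24 ≡ 11 (mod 13).
Step 5: correct position 4: c_4 = r_4 − e = 7 − 11 ≡ 9 (mod 13). Hence c = [10, 5, 4, 9, 8].
  Check: interpolating c through the α_i gives m(x) = 3 + 11·x (degree < 2) with m(α_i) = c_i for every i, so c is indeed a codeword.


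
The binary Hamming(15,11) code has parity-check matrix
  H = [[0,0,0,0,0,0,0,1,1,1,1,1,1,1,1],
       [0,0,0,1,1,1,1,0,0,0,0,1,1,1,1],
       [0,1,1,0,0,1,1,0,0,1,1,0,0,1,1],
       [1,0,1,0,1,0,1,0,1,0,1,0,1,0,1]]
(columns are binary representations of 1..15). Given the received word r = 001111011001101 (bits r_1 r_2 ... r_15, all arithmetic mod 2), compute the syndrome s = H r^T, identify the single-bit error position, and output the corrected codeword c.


s = (1, 0, 1, 1)^T, error position = 11, corrected codeword c = 001111011011101

Compute s = H r^T mod 2 one row at a time:
  s_1 = 1 + 1 + 0 + 0 + 1 + 1 + 0 + 1 = 5 ≡ 1 (mod 2).
  s_2 = 1 + 1 + 1 + 0 + 1 + 1 + 0 + 1 = 6 ≡ 0 (mod 2).
  s_3 = 0 + 1 + 1 + 0 + 0 + 0 + 0 + 1 = 3 ≡ 1 (mod 2).
  s_4 = 0 + 1 + 1 + 0 + 1 + 0 + 1 + 1 = 5 ≡ 1 (mod 2).
s = (1, 0, 1, 1)^T — this equals column 11 of H (binary 1011), so error is at position 11.
Correct: flip bit 11 of r = 001111011001101 to get c = 001111011011101.


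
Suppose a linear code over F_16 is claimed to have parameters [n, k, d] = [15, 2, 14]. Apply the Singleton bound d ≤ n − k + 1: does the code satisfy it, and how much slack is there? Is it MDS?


Singleton RHS = n − k + 1 = 14, slack = 0, bound satisfied, MDS.

Singleton bound: d ≤ n − k + 1.
Here n = 15, k = 2, so n − k + 1 = 14.
Given d = 14, check d ≤ 14: YES.
Slack = (n − k + 1) − d = 0.
The code is MDS (slack = 0).
Description: the claimed parameters are [15, 2, 14]_16; such a code would be MDS (meets Singleton bound).


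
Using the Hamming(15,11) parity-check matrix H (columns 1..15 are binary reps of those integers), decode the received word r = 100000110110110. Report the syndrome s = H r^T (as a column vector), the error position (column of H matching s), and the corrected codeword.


s = (1, 1, 0, 0)^T, error position = 12, corrected codeword c = 100000110111110

Compute s = H r^T mod 2 one row at a time:
  s_1 = 1 + 0 + 1 + 1 + 0 + 1 + 1 + 0 = 5 ≡ 1 (mod 2).
  s_2 = 0 + 0 + 0 + 1 + 0 + 1 + 1 + 0 = 3 ≡ 1 (mod 2).
  s_3 = 0 + 0 + 0 + 1 + 1 + 1 + 1 + 0 = 4 ≡ 0 (mod 2).
  s_4 = 1 + 0 + 0 + 1 + 0 + 1 + 1 + 0 = 4 ≡ 0 (mod 2).
s = (1, 1, 0, 0)^T — this equals column 12 of H (binary 1100), so error is at position 12.
Correct: flip bit 12 of r = 100000110110110 to get c = 100000110111110.


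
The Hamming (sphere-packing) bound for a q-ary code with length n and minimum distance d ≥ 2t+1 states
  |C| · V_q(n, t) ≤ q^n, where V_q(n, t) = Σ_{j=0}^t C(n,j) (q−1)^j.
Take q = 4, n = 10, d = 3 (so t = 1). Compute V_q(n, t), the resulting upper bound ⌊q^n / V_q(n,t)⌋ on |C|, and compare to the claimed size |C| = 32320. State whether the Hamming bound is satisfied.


V_q(n, t) = 31, q^n = 1048576, Hamming bound = 33825, |C| = 32320 ≤ bound (satisfied).

Step 1: Compute V_q(n, t) = Σ_{j=0}^1 C(n, j) (q−1)^j.
  j = 0: C(10,0)·(3)^0 = 1·1 = 1.
  j = 1: C(10,1)·(3)^1 = 10·3 = 30.
  V_q(n, t) = 1 + 30 = 31.
Step 2: q^n = 4^10 = 1048576.
Step 3: Hamming bound ⌊q^n / V_q(n,t)⌋ = ⌊1048576/31⌋ = 33825.
Step 4: Compare |C| = 32320 to 33825: satisfied.
The claimed |C| lies below the Hamming bound.


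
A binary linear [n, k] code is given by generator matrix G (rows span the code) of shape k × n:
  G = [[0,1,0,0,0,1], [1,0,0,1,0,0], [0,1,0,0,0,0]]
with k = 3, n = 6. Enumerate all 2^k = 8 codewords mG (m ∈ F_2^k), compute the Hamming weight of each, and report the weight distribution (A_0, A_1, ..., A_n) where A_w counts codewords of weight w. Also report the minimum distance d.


Weight distribution: A_0 = 1, A_1 = 2, A_2 = 2, A_3 = 2, A_4 = 1. Minimum distance d = 1.

Enumerate all 2^3 = 8 messages m ∈ F_2^3.
For each, compute codeword c = mG in F_2^6, then tally its weight.
  m = 000 → c = 000000, weight = 0.
  m = 100 → c = 010001, weight = 2.
  m = 010 → c = 100100, weight = 2.
  m = 110 → c = 110101, weight = 4.
  m = 001 → c = 010000, weight = 1.
  m = 101 → c = 000001, weight = 1.
  m = 011 → c = 110100, weight = 3.
  m = 111 → c = 100101, weight = 3.
Tally weights:
  weight 0: 1 codewords.
  weight 1: 2 codewords.
  weight 2: 2 codewords.
  weight 3: 2 codewords.
  weight 4: 1 codewords.
Minimum distance d = smallest w > 0 with A_w > 0 = 1.
Sanity: Σ A_w = 8 = 2^3 = 8 ✓.


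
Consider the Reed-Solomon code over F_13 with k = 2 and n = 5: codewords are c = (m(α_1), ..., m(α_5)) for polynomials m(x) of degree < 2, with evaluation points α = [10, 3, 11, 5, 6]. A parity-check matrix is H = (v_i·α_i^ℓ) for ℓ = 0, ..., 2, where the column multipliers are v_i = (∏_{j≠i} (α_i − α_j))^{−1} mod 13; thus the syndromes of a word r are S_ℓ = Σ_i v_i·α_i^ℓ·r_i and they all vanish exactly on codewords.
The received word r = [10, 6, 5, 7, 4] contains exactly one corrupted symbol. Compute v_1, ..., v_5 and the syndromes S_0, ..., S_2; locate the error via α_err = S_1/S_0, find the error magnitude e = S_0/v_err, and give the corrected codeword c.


S = (10, 11, 3), error at position 4, error magnitude e = 11, c = [10, 6, 5, 9, 4].

Step 1: column multipliers v_i = (∏_{j≠i}(α_i − α_j))^{−1} mod 13.
  i = 1 (α = 10): (10−3)(10−11)(10−5)(10−6) = 7·(−1)·5·4 = −140 ≡ 3, so v_1 = 3^{−1} = 9 (mod 13).
  i = 2 (α = 3): (3−10)(3−11)(3−5)(3−6) = (−7)·(−8)·(−2)·(−3) = 336 ≡ 11, so v_2 = 11^{−1} = 6 (mod 13).
  i = 3 (α = 11): (11−10)(11−3)(11−5)(11−6) = 1·8·6·5 = 240 ≡ 6, so v_3 = 6^{−1} = 11 (mod 13).
  i = 4 (α = 5): (5−10)(5−3)(5−11)(5−6) = (−5)·2·(−6)·(−1) = −60 ≡ 5, so v_4 = 5^{−1} = 8 (mod 13).
  i = 5 (α = 6): (6−10)(6−3)(6−11)(6−5) = (−4)·3·(−5)·1 = 60 ≡ 8, so v_5 = 8^{−1} = 5 (mod 13).
  v = [9, 6, 11, 8, 5].
Step 2: syndromes of r = [10, 6, 5, 7, 4] (all sums mod 13).
  S_0 = Σ v_i r_i = 9·10 + 6·6 + 11·5 + 8·7 + 5·4 = 257 ≡ 10.
  S_1 = Σ v_i α_i r_i = 9·10·10 + 6·3·6 + 11·11·5 + 8·5·7 + 5·6·4 = 2013 ≡ 11.
  α_i^2 mod 13 = [9, 9, 4, 12, 10].
  S_2 = Σ v_i α_i^2 r_i = 9·9·10 + 6·9·6 + 11·4·5 + 8·12·7 + 5·10·4 = 2226 ≡ 3.
  S = (10, 11, 3) ≠ 0, so r is not a codeword (an error is present).
Step 3: locate the error. For a single error e at position i, S_ℓ = v_i·e·α_i^ℓ, so α_err = S_1/S_0.
  S_0^{−1} = 10^{−1} = 4 (mod 13), so α_err = 11·4 = 44 ≡ 5 = α_4. Error position i = 4.
  Consistency check: S_2/S_1 = 3·6 = 18 ≡ 5 = α_err ✓ (single-error assumption holds).
Step 4: error magnitude e = S_0/v_4 = S_0·∏_{j≠4}(α_4 − α_j) = 10·5 = 50 ≡ 11 (mod 13).
Step 5: correct position 4: c_4 = r_4 − e = 7 − 11 ≡ 9 (mod 13). Hence c = [10, 6, 5, 9, 4].
  Check: interpolating c through the α_i gives m(x) = 8 + 8·x (degree < 2) with m(α_i) = c_i for every i, so c is indeed a codeword.
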